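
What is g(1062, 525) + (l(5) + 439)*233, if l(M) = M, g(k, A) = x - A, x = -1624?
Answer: 101303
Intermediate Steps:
g(k, A) = -1624 - A
g(1062, 525) + (l(5) + 439)*233 = (-1624 - 1*525) + (5 + 439)*233 = (-1624 - 525) + 444*233 = -2149 + 103452 = 101303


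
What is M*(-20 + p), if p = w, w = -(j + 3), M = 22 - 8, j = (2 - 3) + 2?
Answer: -336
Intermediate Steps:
j = 1 (j = -1 + 2 = 1)
M = 14
w = -4 (w = -(1 + 3) = -1*4 = -4)
p = -4
M*(-20 + p) = 14*(-20 - 4) = 14*(-24) = -336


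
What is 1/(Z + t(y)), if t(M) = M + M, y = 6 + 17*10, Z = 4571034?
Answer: 1/4571386 ≈ 2.1875e-7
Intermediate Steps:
y = 176 (y = 6 + 170 = 176)
t(M) = 2*M
1/(Z + t(y)) = 1/(4571034 + 2*176) = 1/(4571034 + 352) = 1/4571386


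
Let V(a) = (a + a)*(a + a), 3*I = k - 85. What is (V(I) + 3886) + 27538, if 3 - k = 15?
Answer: 320452/9 ≈ 35606.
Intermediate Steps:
k = -12 (k = 3 - 1*15 = 3 - 15 = -12)
I = -97/3 (I = (-12 - 85)/3 = (1/3)*(-97) = -97/3 ≈ -32.333)
V(a) = 4*a**2 (V(a) = (2*a)*(2*a) = 4*a**2)
(V(I) + 3886) + 27538 = (4*(-97/3)**2 + 3886) + 27538 = (4*(9409/9) + 3886) + 27538 = (37636/9 + 3886) + 27538 = 72610/9 + 27538 = 320452/9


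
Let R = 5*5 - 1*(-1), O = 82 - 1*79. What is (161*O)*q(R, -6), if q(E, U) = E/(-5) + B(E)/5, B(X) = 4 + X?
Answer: 1932/5 ≈ 386.40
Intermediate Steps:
O = 3 (O = 82 - 79 = 3)
R = 26 (R = 25 + 1 = 26)
q(E, U) = ⅘ (q(E, U) = E/(-5) + (4 + E)/5 = E*(-⅕) + (4 + E)*(⅕) = -E/5 + (⅘ + E/5) = ⅘)
(161*O)*q(R, -6) = (161*3)*(⅘) = 483*(⅘) = 1932/5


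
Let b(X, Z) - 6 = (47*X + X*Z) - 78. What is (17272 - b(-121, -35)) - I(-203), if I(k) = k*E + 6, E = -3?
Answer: 18181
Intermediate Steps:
b(X, Z) = -72 + 47*X + X*Z (b(X, Z) = 6 + ((47*X + X*Z) - 78) = 6 + (-78 + 47*X + X*Z) = -72 + 47*X + X*Z)
I(k) = 6 - 3*k (I(k) = k*(-3) + 6 = -3*k + 6 = 6 - 3*k)
(17272 - b(-121, -35)) - I(-203) = (17272 - (-72 + 47*(-121) - 121*(-35))) - (6 - 3*(-203)) = (17272 - (-72 - 5687 + 4235)) - (6 + 609) = (17272 - 1*(-1524)) - 1*615 = (17272 + 1524) - 615 = 18796 - 615 = 18181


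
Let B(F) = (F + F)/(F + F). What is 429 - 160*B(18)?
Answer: 269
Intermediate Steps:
B(F) = 1 (B(F) = (2*F)/((2*F)) = (2*F)*(1/(2*F)) = 1)
429 - 160*B(18) = 429 - 160*1 = 429 - 160 = 269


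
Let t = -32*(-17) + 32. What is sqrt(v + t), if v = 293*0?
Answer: 24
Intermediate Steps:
t = 576 (t = 544 + 32 = 576)
v = 0
sqrt(v + t) = sqrt(0 + 576) = sqrt(576) = 24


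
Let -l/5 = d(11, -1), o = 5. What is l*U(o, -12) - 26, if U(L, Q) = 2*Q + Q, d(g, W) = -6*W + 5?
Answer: 1954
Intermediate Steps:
d(g, W) = 5 - 6*W
l = -55 (l = -5*(5 - 6*(-1)) = -5*(5 + 6) = -5*11 = -55)
U(L, Q) = 3*Q
l*U(o, -12) - 26 = -165*(-12) - 26 = -55*(-36) - 26 = 1980 - 26 = 1954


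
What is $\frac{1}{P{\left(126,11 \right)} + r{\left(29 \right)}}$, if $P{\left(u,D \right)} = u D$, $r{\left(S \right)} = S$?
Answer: $\frac{1}{1415} \approx 0.00070671$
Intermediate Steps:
$P{\left(u,D \right)} = D u$
$\frac{1}{P{\left(126,11 \right)} + r{\left(29 \right)}} = \frac{1}{11 \cdot 126 + 29} = \frac{1}{1386 + 29} = \frac{1}{1415}$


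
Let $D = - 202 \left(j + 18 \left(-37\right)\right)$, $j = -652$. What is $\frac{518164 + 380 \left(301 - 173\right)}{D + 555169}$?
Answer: $\frac{566804}{821405} \approx 0.69004$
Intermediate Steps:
$D = 266236$ ($D = - 202 \left(-652 + 18 \left(-37\right)\right) = - 202 \left(-652 - 666\right) = \left(-202\right) \left(-1318\right) = 266236$)
$\frac{518164 + 380 \left(301 - 173\right)}{D + 555169} = \frac{518164 + 380 \left(301 - 173\right)}{266236 + 555169} = \frac{518164 + 380 \cdot 128}{821405} = \left(518164 + 48640\right) \frac{1}{821405} = 566804 \cdot \frac{1}{821405} = \frac{566804}{821405}$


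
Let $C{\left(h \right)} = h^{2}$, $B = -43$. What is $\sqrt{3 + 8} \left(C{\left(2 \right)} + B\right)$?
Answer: $- 39 \sqrt{11} \approx -129.35$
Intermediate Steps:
$\sqrt{3 + 8} \left(C{\left(2 \right)} + B\right) = \sqrt{3 + 8} \left(2^{2} - 43\right) = \sqrt{11} \left(4 - 43\right) = \sqrt{11} \left(-39\right) = - 39 \sqrt{11}$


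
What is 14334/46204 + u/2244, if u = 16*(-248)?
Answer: -18896497/12960222 ≈ -1.4580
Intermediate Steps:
u = -3968
14334/46204 + u/2244 = 14334/46204 - 3968/2244 = 14334*(1/46204) - 3968*1/2244 = 7167/23102 - 992/561 = -18896497/12960222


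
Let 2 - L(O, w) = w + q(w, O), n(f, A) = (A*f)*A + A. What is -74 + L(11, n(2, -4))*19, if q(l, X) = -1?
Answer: -549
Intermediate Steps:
n(f, A) = A + f*A² (n(f, A) = f*A² + A = A + f*A²)
L(O, w) = 3 - w (L(O, w) = 2 - (w - 1) = 2 - (-1 + w) = 2 + (1 - w) = 3 - w)
-74 + L(11, n(2, -4))*19 = -74 + (3 - (-4)*(1 - 4*2))*19 = -74 + (3 - (-4)*(1 - 8))*19 = -74 + (3 - (-4)*(-7))*19 = -74 + (3 - 1*28)*19 = -74 + (3 - 28)*19 = -74 - 25*19 = -74 - 475 = -549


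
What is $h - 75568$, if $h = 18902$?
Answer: $-56666$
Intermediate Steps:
$h - 75568 = 18902 - 75568 = -56666$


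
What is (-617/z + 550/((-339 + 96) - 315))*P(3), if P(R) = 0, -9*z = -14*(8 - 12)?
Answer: 0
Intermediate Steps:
z = -56/9 (z = -(-14)*(8 - 12)/9 = -(-14)*(-4)/9 = -1/9*56 = -56/9 ≈ -6.2222)
(-617/z + 550/((-339 + 96) - 315))*P(3) = (-617/(-56/9) + 550/((-339 + 96) - 315))*0 = (-617*(-9/56) + 550/(-243 - 315))*0 = (5553/56 + 550/(-558))*0 = (5553/56 + 550*(-1/558))*0 = (5553/56 - 275/279)*0 = (1533887/15624)*0 = 0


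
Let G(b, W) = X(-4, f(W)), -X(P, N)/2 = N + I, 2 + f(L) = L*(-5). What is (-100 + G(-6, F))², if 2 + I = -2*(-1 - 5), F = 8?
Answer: 1296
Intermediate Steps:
f(L) = -2 - 5*L (f(L) = -2 + L*(-5) = -2 - 5*L)
I = 10 (I = -2 - 2*(-1 - 5) = -2 - 2*(-6) = -2 + 12 = 10)
X(P, N) = -20 - 2*N (X(P, N) = -2*(N + 10) = -2*(10 + N) = -20 - 2*N)
G(b, W) = -16 + 10*W (G(b, W) = -20 - 2*(-2 - 5*W) = -20 + (4 + 10*W) = -16 + 10*W)
(-100 + G(-6, F))² = (-100 + (-16 + 10*8))² = (-100 + (-16 + 80))² = (-100 + 64)² = (-36)² = 1296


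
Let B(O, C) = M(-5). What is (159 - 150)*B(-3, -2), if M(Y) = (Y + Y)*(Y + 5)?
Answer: 0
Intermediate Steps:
M(Y) = 2*Y*(5 + Y) (M(Y) = (2*Y)*(5 + Y) = 2*Y*(5 + Y))
B(O, C) = 0 (B(O, C) = 2*(-5)*(5 - 5) = 2*(-5)*0 = 0)
(159 - 150)*B(-3, -2) = (159 - 150)*0 = 9*0 = 0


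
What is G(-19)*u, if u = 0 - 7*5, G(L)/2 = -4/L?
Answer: -280/19 ≈ -14.737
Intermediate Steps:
G(L) = -8/L (G(L) = 2*(-4/L) = -8/L)
u = -35 (u = 0 - 35 = -35)
G(-19)*u = -8/(-19)*(-35) = -8*(-1/19)*(-35) = (8/19)*(-35) = -280/19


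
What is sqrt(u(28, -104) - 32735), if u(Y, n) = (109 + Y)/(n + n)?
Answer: I*sqrt(88517221)/52 ≈ 180.93*I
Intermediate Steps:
u(Y, n) = (109 + Y)/(2*n) (u(Y, n) = (109 + Y)/((2*n)) = (109 + Y)*(1/(2*n)) = (109 + Y)/(2*n))
sqrt(u(28, -104) - 32735) = sqrt((1/2)*(109 + 28)/(-104) - 32735) = sqrt((1/2)*(-1/104)*137 - 32735) = sqrt(-137/208 - 32735) = sqrt(-6809017/208) = I*sqrt(88517221)/52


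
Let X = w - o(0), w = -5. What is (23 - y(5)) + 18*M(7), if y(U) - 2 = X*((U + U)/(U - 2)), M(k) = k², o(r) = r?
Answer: 2759/3 ≈ 919.67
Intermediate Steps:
X = -5 (X = -5 - 1*0 = -5 + 0 = -5)
y(U) = 2 - 10*U/(-2 + U) (y(U) = 2 - 5*(U + U)/(U - 2) = 2 - 5*2*U/(-2 + U) = 2 - 10*U/(-2 + U))
(23 - y(5)) + 18*M(7) = (23 - 4*(-1 - 2*5)/(-2 + 5)) + 18*7² = (23 - 4*(-1 - 10)/3) + 18*49 = (23 - 4*(-11)/3) + 882 = (23 - 1*(-44/3)) + 882 = (23 + 44/3) + 882 = 113/3 + 882 = 2759/3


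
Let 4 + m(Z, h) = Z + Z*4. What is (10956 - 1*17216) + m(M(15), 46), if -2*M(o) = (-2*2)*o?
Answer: -6114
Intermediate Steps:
M(o) = 2*o (M(o) = -(-2*2)*o/2 = -(-2)*o = 2*o)
m(Z, h) = -4 + 5*Z (m(Z, h) = -4 + (Z + Z*4) = -4 + (Z + 4*Z) = -4 + 5*Z)
(10956 - 1*17216) + m(M(15), 46) = (10956 - 1*17216) + (-4 + 5*(2*15)) = (10956 - 17216) + (-4 + 5*30) = -6260 + (-4 + 150) = -6260 + 146 = -6114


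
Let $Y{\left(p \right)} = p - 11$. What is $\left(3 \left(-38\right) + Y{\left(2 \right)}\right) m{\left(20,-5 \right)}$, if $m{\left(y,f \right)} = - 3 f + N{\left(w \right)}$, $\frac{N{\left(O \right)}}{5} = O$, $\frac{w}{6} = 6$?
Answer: $-23985$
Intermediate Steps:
$w = 36$ ($w = 6 \cdot 6 = 36$)
$N{\left(O \right)} = 5 O$
$m{\left(y,f \right)} = 180 - 3 f$ ($m{\left(y,f \right)} = - 3 f + 5 \cdot 36 = - 3 f + 180 = 180 - 3 f$)
$Y{\left(p \right)} = -11 + p$ ($Y{\left(p \right)} = p - 11 = -11 + p$)
$\left(3 \left(-38\right) + Y{\left(2 \right)}\right) m{\left(20,-5 \right)} = \left(3 \left(-38\right) + \left(-11 + 2\right)\right) \left(180 - -15\right) = \left(-114 - 9\right) \left(180 + 15\right) = \left(-123\right) 195 = -23985$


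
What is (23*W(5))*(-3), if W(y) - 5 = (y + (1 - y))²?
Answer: -414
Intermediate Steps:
W(y) = 6 (W(y) = 5 + (y + (1 - y))² = 5 + 1² = 5 + 1 = 6)
(23*W(5))*(-3) = (23*6)*(-3) = 138*(-3) = -414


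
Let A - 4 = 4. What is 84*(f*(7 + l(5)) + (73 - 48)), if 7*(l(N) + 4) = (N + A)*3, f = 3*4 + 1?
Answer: 11460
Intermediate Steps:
A = 8 (A = 4 + 4 = 8)
f = 13 (f = 12 + 1 = 13)
l(N) = -4/7 + 3*N/7 (l(N) = -4 + ((N + 8)*3)/7 = -4 + ((8 + N)*3)/7 = -4 + (24 + 3*N)/7 = -4 + (24/7 + 3*N/7) = -4/7 + 3*N/7)
84*(f*(7 + l(5)) + (73 - 48)) = 84*(13*(7 + (-4/7 + (3/7)*5)) + (73 - 48)) = 84*(13*(7 + (-4/7 + 15/7)) + 25) = 84*(13*(7 + 11/7) + 25) = 84*(13*(60/7) + 25) = 84*(780/7 + 25) = 84*(955/7) = 11460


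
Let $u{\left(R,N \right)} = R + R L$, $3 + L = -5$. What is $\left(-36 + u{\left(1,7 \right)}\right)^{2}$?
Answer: $1849$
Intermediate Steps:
$L = -8$ ($L = -3 - 5 = -8$)
$u{\left(R,N \right)} = - 7 R$ ($u{\left(R,N \right)} = R + R \left(-8\right) = R - 8 R = - 7 R$)
$\left(-36 + u{\left(1,7 \right)}\right)^{2} = \left(-36 - 7\right)^{2} = \left(-43\right)^{2} = 1849$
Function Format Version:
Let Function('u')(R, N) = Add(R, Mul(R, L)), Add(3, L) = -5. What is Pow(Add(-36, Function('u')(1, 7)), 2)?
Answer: 1849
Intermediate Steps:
L = -8 (L = Add(-3, -5) = -8)
Function('u')(R, N) = Mul(-7, R) (Function('u')(R, N) = Add(R, Mul(R, -8)) = Add(R, Mul(-8, R)) = Mul(-7, R))
Pow(Add(-36, Function('u')(1, 7)), 2) = Pow(Add(-36, Mul(-7, 1)), 2) = Pow(Add(-36, -7), 2) = Pow(-43, 2) = 1849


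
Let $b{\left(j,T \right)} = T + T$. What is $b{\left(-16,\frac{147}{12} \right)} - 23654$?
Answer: $- \frac{47259}{2} \approx -23630.0$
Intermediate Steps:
$b{\left(j,T \right)} = 2 T$
$b{\left(-16,\frac{147}{12} \right)} - 23654 = 2 \cdot \frac{147}{12} - 23654 = 2 \cdot 147 \cdot \frac{1}{12} - 23654 = 2 \cdot \frac{49}{4} - 23654 = \frac{49}{2} - 23654 = - \frac{47259}{2}$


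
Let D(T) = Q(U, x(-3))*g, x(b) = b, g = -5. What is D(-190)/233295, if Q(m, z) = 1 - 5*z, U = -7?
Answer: -16/46659 ≈ -0.00034291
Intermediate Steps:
D(T) = -80 (D(T) = (1 - 5*(-3))*(-5) = (1 + 15)*(-5) = 16*(-5) = -80)
D(-190)/233295 = -80/233295 = -80*1/233295 = -16/46659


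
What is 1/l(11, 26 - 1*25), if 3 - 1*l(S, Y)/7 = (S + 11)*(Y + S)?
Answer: -1/1827 ≈ -0.00054735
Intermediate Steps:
l(S, Y) = 21 - 7*(11 + S)*(S + Y) (l(S, Y) = 21 - 7*(S + 11)*(Y + S) = 21 - 7*(11 + S)*(S + Y))
1/l(11, 26 - 1*25) = 1/(21 - 77*11 - 77*(26 - 1*25) - 7*11**2 - 7*11*(26 - 1*25)) = 1/(21 - 847 - 77*(26 - 25) - 7*121 - 7*11*(26 - 25)) = 1/(21 - 847 - 77*1 - 847 - 7*11*1) = 1/(21 - 847 - 77 - 847 - 77) = 1/(-1827) = -1/1827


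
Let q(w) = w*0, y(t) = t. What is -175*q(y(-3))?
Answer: 0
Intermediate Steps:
q(w) = 0
-175*q(y(-3)) = -175*0 = 0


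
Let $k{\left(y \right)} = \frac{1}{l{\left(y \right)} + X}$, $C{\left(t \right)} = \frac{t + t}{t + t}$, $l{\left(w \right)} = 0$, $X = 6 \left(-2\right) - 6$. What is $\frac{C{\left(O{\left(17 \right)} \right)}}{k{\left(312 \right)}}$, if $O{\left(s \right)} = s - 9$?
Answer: $-18$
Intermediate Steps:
$X = -18$ ($X = -12 - 6 = -18$)
$O{\left(s \right)} = -9 + s$ ($O{\left(s \right)} = s - 9 = -9 + s$)
$C{\left(t \right)} = 1$ ($C{\left(t \right)} = \frac{2 t}{2 t} = 2 t \frac{1}{2 t} = 1$)
$k{\left(y \right)} = - \frac{1}{18}$ ($k{\left(y \right)} = \frac{1}{0 - 18} = \frac{1}{-18} = - \frac{1}{18}$)
$\frac{C{\left(O{\left(17 \right)} \right)}}{k{\left(312 \right)}} = 1 \frac{1}{- \frac{1}{18}} = 1 \left(-18\right) = -18$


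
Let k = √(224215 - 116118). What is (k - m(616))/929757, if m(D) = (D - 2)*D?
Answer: -378224/929757 + √108097/929757 ≈ -0.40645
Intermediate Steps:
k = √108097 ≈ 328.78
m(D) = D*(-2 + D) (m(D) = (-2 + D)*D = D*(-2 + D))
(k - m(616))/929757 = (√108097 - 616*(-2 + 616))/929757 = (√108097 - 616*614)*(1/929757) = (√108097 - 1*378224)*(1/929757) = (√108097 - 378224)*(1/929757) = (-378224 + √108097)*(1/929757) = -378224/929757 + √108097/929757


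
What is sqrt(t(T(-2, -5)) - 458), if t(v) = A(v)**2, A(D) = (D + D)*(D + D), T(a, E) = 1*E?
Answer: sqrt(9542) ≈ 97.683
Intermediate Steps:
T(a, E) = E
A(D) = 4*D**2 (A(D) = (2*D)*(2*D) = 4*D**2)
t(v) = 16*v**4 (t(v) = (4*v**2)**2 = 16*v**4)
sqrt(t(T(-2, -5)) - 458) = sqrt(16*(-5)**4 - 458) = sqrt(16*625 - 458) = sqrt(10000 - 458) = sqrt(9542)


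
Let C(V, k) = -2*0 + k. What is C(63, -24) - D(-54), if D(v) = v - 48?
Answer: 78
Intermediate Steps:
D(v) = -48 + v
C(V, k) = k (C(V, k) = 0 + k = k)
C(63, -24) - D(-54) = -24 - (-48 - 54) = -24 - 1*(-102) = -24 + 102 = 78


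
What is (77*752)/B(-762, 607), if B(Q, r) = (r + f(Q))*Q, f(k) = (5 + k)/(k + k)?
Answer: -115808/925825 ≈ -0.12509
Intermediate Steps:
f(k) = (5 + k)/(2*k) (f(k) = (5 + k)/((2*k)) = (5 + k)*(1/(2*k)) = (5 + k)/(2*k))
B(Q, r) = Q*(r + (5 + Q)/(2*Q)) (B(Q, r) = (r + (5 + Q)/(2*Q))*Q = Q*(r + (5 + Q)/(2*Q)))
(77*752)/B(-762, 607) = (77*752)/(5/2 + (½)*(-762) - 762*607) = 57904/(5/2 - 381 - 462534) = 57904/(-925825/2) = 57904*(-2/925825) = -115808/925825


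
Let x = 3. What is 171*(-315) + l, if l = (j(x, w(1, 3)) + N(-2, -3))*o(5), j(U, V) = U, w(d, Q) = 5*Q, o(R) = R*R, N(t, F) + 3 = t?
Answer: -53915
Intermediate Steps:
N(t, F) = -3 + t
o(R) = R²
l = -50 (l = (3 + (-3 - 2))*5² = (3 - 5)*25 = -2*25 = -50)
171*(-315) + l = 171*(-315) - 50 = -53865 - 50 = -53915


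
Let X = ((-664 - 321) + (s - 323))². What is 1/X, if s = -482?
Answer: 1/3204100 ≈ 3.1210e-7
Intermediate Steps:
X = 3204100 (X = ((-664 - 321) + (-482 - 323))² = (-985 - 805)² = (-1790)² = 3204100)
1/X = 1/3204100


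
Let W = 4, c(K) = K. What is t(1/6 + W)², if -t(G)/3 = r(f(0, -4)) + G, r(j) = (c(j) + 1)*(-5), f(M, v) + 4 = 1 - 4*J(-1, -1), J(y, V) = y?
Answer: 1225/4 ≈ 306.25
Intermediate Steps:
f(M, v) = 1 (f(M, v) = -4 + (1 - 4*(-1)) = -4 + (1 + 4) = -4 + 5 = 1)
r(j) = -5 - 5*j (r(j) = (j + 1)*(-5) = (1 + j)*(-5) = -5 - 5*j)
t(G) = 30 - 3*G (t(G) = -3*((-5 - 5*1) + G) = -3*((-5 - 5) + G) = -3*(-10 + G) = 30 - 3*G)
t(1/6 + W)² = (30 - 3*(1/6 + 4))² = (30 - 3*(⅙ + 4))² = (30 - 3*25/6)² = (30 - 25/2)² = (35/2)² = 1225/4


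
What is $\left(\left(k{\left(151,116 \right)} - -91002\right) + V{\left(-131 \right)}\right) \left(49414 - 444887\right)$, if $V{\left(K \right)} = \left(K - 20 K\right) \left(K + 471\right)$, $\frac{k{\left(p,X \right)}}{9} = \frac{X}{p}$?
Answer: $- \frac{55970346927638}{151} \approx -3.7066 \cdot 10^{11}$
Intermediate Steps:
$k{\left(p,X \right)} = \frac{9 X}{p}$ ($k{\left(p,X \right)} = 9 \frac{X}{p} = \frac{9 X}{p}$)
$V{\left(K \right)} = - 19 K \left(471 + K\right)$
$\left(\left(k{\left(151,116 \right)} - -91002\right) + V{\left(-131 \right)}\right) \left(49414 - 444887\right) = \left(\left(9 \cdot 116 \cdot \frac{1}{151} - -91002\right) - - 2489 \left(471 - 131\right)\right) \left(49414 - 444887\right) = \left(\left(9 \cdot 116 \cdot \frac{1}{151} + 91002\right) - \left(-2489\right) 340\right) \left(-395473\right) = \left(\left(\frac{1044}{151} + 91002\right) + 846260\right) \left(-395473\right) = \left(\frac{13742346}{151} + 846260\right) \left(-395473\right) = \frac{141527606}{151} \left(-395473\right) = - \frac{55970346927638}{151}$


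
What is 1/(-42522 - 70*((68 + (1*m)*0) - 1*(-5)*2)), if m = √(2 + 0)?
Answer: -1/47982 ≈ -2.0841e-5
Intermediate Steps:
m = √2 ≈ 1.4142
1/(-42522 - 70*((68 + (1*m)*0) - 1*(-5)*2)) = 1/(-42522 - 70*((68 + (1*√2)*0) - 1*(-5)*2)) = 1/(-42522 - 70*((68 + √2*0) + 5*2)) = 1/(-42522 - 70*((68 + 0) + 10)) = 1/(-42522 - 70*(68 + 10)) = 1/(-42522 - 70*78) = 1/(-42522 - 5460) = 1/(-47982) = -1/47982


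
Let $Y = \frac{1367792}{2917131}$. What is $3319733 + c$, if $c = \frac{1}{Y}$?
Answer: $\frac{4540707156667}{1367792} \approx 3.3197 \cdot 10^{6}$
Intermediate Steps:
$Y = \frac{1367792}{2917131}$ ($Y = 1367792 \cdot \frac{1}{2917131} = \frac{1367792}{2917131} \approx 0.46888$)
$c = \frac{2917131}{1367792}$ ($c = \frac{1}{\frac{1367792}{2917131}} = \frac{2917131}{1367792} \approx 2.1327$)
$3319733 + c = 3319733 + \frac{2917131}{1367792} = \frac{4540707156667}{1367792}$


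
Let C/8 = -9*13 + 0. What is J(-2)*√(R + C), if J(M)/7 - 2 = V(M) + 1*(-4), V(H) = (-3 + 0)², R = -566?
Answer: 49*I*√1502 ≈ 1899.0*I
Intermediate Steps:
V(H) = 9 (V(H) = (-3)² = 9)
C = -936 (C = 8*(-9*13 + 0) = 8*(-117 + 0) = 8*(-117) = -936)
J(M) = 49 (J(M) = 14 + 7*(9 + 1*(-4)) = 14 + 7*(9 - 4) = 14 + 7*5 = 14 + 35 = 49)
J(-2)*√(R + C) = 49*√(-566 - 936) = 49*√(-1502) = 49*(I*√1502) = 49*I*√1502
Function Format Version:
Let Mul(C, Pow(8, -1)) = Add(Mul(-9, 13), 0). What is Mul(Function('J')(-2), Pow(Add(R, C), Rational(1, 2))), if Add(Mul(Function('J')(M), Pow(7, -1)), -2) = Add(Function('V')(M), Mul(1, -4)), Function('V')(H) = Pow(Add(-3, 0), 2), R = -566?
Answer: Mul(49, I, Pow(1502, Rational(1, 2))) ≈ Mul(1899.0, I)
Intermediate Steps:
Function('V')(H) = 9 (Function('V')(H) = Pow(-3, 2) = 9)
C = -936 (C = Mul(8, Add(Mul(-9, 13), 0)) = Mul(8, Add(-117, 0)) = Mul(8, -117) = -936)
Function('J')(M) = 49 (Function('J')(M) = Add(14, Mul(7, Add(9, Mul(1, -4)))) = Add(14, Mul(7, Add(9, -4))) = Add(14, Mul(7, 5)) = Add(14, 35) = 49)
Mul(Function('J')(-2), Pow(Add(R, C), Rational(1, 2))) = Mul(49, Pow(Add(-566, -936), Rational(1, 2))) = Mul(49, Pow(-1502, Rational(1, 2))) = Mul(49, Mul(I, Pow(1502, Rational(1, 2)))) = Mul(49, I, Pow(1502, Rational(1, 2)))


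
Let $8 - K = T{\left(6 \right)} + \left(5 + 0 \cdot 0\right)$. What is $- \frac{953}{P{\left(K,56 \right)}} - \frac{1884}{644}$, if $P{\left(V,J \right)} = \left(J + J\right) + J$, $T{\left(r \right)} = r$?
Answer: $- \frac{33223}{3864} \approx -8.5981$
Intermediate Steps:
$K = -3$ ($K = 8 - \left(6 + \left(5 + 0 \cdot 0\right)\right) = 8 - \left(6 + \left(5 + 0\right)\right) = 8 - \left(6 + 5\right) = 8 - 11 = -3$)
$P{\left(V,J \right)} = 3 J$ ($P{\left(V,J \right)} = 2 J + J = 3 J$)
$- \frac{953}{P{\left(K,56 \right)}} - \frac{1884}{644} = - \frac{953}{3 \cdot 56} - \frac{1884}{644} = - \frac{953}{168} - \frac{471}{161} = - \frac{33223}{3864}$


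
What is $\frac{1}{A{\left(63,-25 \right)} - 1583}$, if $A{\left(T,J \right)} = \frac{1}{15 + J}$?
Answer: $- \frac{10}{15831} \approx -0.00063167$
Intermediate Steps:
$\frac{1}{A{\left(63,-25 \right)} - 1583} = \frac{1}{\frac{1}{15 - 25} - 1583} = \frac{1}{\frac{1}{-10} - 1583} = \frac{1}{- \frac{1}{10} - 1583} = \frac{1}{- \frac{15831}{10}} = - \frac{10}{15831}$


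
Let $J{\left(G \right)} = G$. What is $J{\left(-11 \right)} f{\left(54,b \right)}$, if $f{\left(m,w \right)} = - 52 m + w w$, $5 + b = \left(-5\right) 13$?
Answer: $-23012$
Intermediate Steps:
$b = -70$ ($b = -5 - 65 = -70$)
$f{\left(m,w \right)} = w^{2} - 52 m$ ($f{\left(m,w \right)} = - 52 m + w^{2} = w^{2} - 52 m$)
$J{\left(-11 \right)} f{\left(54,b \right)} = - 11 \left(\left(-70\right)^{2} - 2808\right) = - 11 \left(4900 - 2808\right) = \left(-11\right) 2092 = -23012$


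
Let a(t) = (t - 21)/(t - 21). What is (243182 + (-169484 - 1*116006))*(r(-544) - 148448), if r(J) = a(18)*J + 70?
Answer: 6300591976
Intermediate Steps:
a(t) = 1 (a(t) = (-21 + t)/(-21 + t) = 1)
r(J) = 70 + J (r(J) = 1*J + 70 = J + 70 = 70 + J)
(243182 + (-169484 - 1*116006))*(r(-544) - 148448) = (243182 + (-169484 - 1*116006))*((70 - 544) - 148448) = (243182 + (-169484 - 116006))*(-474 - 148448) = (243182 - 285490)*(-148922) = -42308*(-148922) = 6300591976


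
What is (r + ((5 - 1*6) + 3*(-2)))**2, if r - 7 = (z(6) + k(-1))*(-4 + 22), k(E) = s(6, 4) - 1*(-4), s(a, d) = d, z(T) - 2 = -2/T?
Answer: 30276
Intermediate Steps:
z(T) = 2 - 2/T
k(E) = 8 (k(E) = 4 - 1*(-4) = 4 + 4 = 8)
r = 181 (r = 7 + ((2 - 2/6) + 8)*(-4 + 22) = 7 + ((2 - 2*1/6) + 8)*18 = 7 + ((2 - 1/3) + 8)*18 = 7 + (5/3 + 8)*18 = 7 + (29/3)*18 = 7 + 174 = 181)
(r + ((5 - 1*6) + 3*(-2)))**2 = (181 + ((5 - 1*6) + 3*(-2)))**2 = (181 + ((5 - 6) - 6))**2 = (181 + (-1 - 6))**2 = (181 - 7)**2 = 174**2 = 30276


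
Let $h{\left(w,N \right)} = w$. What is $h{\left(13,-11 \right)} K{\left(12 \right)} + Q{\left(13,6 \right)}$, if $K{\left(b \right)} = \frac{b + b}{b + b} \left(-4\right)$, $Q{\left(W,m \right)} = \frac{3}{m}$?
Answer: $- \frac{103}{2} \approx -51.5$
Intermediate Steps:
$K{\left(b \right)} = -4$ ($K{\left(b \right)} = \frac{2 b}{2 b} \left(-4\right) = 2 b \frac{1}{2 b} \left(-4\right) = 1 \left(-4\right) = -4$)
$h{\left(13,-11 \right)} K{\left(12 \right)} + Q{\left(13,6 \right)} = 13 \left(-4\right) + \frac{3}{6} = -52 + 3 \cdot \frac{1}{6} = -52 + \frac{1}{2} = - \frac{103}{2}$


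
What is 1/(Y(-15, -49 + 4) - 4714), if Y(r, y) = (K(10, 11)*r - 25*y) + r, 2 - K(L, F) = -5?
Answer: -1/3709 ≈ -0.00026961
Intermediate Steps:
K(L, F) = 7 (K(L, F) = 2 - 1*(-5) = 2 + 5 = 7)
Y(r, y) = -25*y + 8*r (Y(r, y) = (7*r - 25*y) + r = (-25*y + 7*r) + r = -25*y + 8*r)
1/(Y(-15, -49 + 4) - 4714) = 1/((-25*(-49 + 4) + 8*(-15)) - 4714) = 1/((-25*(-45) - 120) - 4714) = 1/((1125 - 120) - 4714) = 1/(1005 - 4714) = 1/(-3709) = -1/3709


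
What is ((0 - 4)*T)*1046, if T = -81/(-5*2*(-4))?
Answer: 42363/5 ≈ 8472.6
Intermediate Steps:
T = -81/40 (T = -81/((-10*(-4))) = -81/40 ≈ -2.0250)
((0 - 4)*T)*1046 = ((0 - 4)*(-81/40))*1046 = -4*(-81/40)*1046 = (81/10)*1046 = 42363/5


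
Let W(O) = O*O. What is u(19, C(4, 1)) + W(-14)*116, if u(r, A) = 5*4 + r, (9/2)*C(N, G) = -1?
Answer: 22775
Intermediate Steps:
C(N, G) = -2/9 (C(N, G) = (2/9)*(-1) = -2/9)
W(O) = O**2
u(r, A) = 20 + r
u(19, C(4, 1)) + W(-14)*116 = (20 + 19) + (-14)**2*116 = 39 + 196*116 = 39 + 22736 = 22775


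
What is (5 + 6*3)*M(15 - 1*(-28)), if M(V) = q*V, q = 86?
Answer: 85054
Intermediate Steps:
M(V) = 86*V
(5 + 6*3)*M(15 - 1*(-28)) = (5 + 6*3)*(86*(15 - 1*(-28))) = (5 + 18)*(86*(15 + 28)) = 23*(86*43) = 23*3698 = 85054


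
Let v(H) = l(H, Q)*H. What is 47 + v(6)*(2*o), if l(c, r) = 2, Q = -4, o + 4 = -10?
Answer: -289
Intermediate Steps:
o = -14 (o = -4 - 10 = -14)
v(H) = 2*H
47 + v(6)*(2*o) = 47 + (2*6)*(2*(-14)) = 47 + 12*(-28) = 47 - 336 = -289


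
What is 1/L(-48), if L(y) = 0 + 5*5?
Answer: 1/25 ≈ 0.040000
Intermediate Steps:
L(y) = 25 (L(y) = 0 + 25 = 25)
1/L(-48) = 1/25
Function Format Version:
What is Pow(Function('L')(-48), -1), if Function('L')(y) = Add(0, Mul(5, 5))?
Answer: Rational(1, 25) ≈ 0.040000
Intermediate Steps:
Function('L')(y) = 25 (Function('L')(y) = Add(0, 25) = 25)
Pow(Function('L')(-48), -1) = Pow(25, -1) = Rational(1, 25)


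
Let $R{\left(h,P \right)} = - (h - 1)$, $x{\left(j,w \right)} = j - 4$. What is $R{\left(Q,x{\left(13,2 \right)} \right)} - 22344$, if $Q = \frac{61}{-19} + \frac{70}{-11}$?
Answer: $- \frac{4667686}{209} \approx -22333.0$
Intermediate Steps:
$x{\left(j,w \right)} = -4 + j$
$Q = - \frac{2001}{209}$ ($Q = 61 \left(- \frac{1}{19}\right) + 70 \left(- \frac{1}{11}\right) = - \frac{61}{19} - \frac{70}{11} = - \frac{2001}{209} \approx -9.5742$)
$R{\left(h,P \right)} = 1 - h$ ($R{\left(h,P \right)} = - (-1 + h) = 1 - h$)
$R{\left(Q,x{\left(13,2 \right)} \right)} - 22344 = \left(1 - - \frac{2001}{209}\right) - 22344 = \left(1 + \frac{2001}{209}\right) - 22344 = \frac{2210}{209} - 22344 = - \frac{4667686}{209}$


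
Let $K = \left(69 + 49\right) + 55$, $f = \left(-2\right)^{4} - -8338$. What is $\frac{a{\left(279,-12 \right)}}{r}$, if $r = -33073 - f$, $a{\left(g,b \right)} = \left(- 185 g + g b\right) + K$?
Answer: $\frac{54790}{41427} \approx 1.3226$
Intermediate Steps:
$f = 8354$ ($f = 16 + 8338 = 8354$)
$K = 173$ ($K = 118 + 55 = 173$)
$a{\left(g,b \right)} = 173 - 185 g + b g$ ($a{\left(g,b \right)} = \left(- 185 g + g b\right) + 173 = \left(- 185 g + b g\right) + 173 = 173 - 185 g + b g$)
$r = -41427$ ($r = -33073 - 8354 = -41427$)
$\frac{a{\left(279,-12 \right)}}{r} = \frac{173 - 51615 - 3348}{-41427} = \left(173 - 51615 - 3348\right) \left(- \frac{1}{41427}\right) = \left(-54790\right) \left(- \frac{1}{41427}\right) = \frac{54790}{41427}$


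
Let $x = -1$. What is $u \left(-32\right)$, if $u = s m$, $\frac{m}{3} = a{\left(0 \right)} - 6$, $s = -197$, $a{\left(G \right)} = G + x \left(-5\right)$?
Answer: $-18912$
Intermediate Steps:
$a{\left(G \right)} = 5 + G$ ($a{\left(G \right)} = G - -5 = G + 5 = 5 + G$)
$m = -3$ ($m = 3 \left(\left(5 + 0\right) - 6\right) = 3 \left(5 - 6\right) = 3 \left(-1\right) = -3$)
$u = 591$ ($u = \left(-197\right) \left(-3\right) = 591$)
$u \left(-32\right) = 591 \left(-32\right) = -18912$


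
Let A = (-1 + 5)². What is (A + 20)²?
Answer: 1296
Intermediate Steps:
A = 16 (A = 4² = 16)
(A + 20)² = (16 + 20)² = 36² = 1296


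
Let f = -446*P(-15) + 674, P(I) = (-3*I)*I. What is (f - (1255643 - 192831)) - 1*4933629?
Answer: -5694717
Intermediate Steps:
P(I) = -3*I²
f = 301724 (f = -(-1338)*(-15)² + 674 = -(-1338)*225 + 674 = -446*(-675) + 674 = 301050 + 674 = 301724)
(f - (1255643 - 192831)) - 1*4933629 = (301724 - (1255643 - 192831)) - 1*4933629 = (301724 - 1*1062812) - 4933629 = (301724 - 1062812) - 4933629 = -761088 - 4933629 = -5694717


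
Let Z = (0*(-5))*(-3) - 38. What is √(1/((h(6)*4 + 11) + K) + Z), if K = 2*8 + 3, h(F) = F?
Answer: I*√12306/18 ≈ 6.1629*I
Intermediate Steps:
K = 19 (K = 16 + 3 = 19)
Z = -38 (Z = 0*(-3) - 38 = 0 - 38 = -38)
√(1/((h(6)*4 + 11) + K) + Z) = √(1/((6*4 + 11) + 19) - 38) = √(1/((24 + 11) + 19) - 38) = √(1/(35 + 19) - 38) = √(1/54 - 38) = √(-2051/54) = I*√12306/18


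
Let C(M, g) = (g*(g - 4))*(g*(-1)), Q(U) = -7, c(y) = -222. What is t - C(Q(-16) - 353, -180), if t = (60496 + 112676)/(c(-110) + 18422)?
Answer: -27125236707/4550 ≈ -5.9616e+6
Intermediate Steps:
C(M, g) = -g²*(-4 + g) (C(M, g) = (g*(-4 + g))*(-g) = -g²*(-4 + g))
t = 43293/4550 (t = (60496 + 112676)/(-222 + 18422) = 173172/18200 = 173172*(1/18200) = 43293/4550 ≈ 9.5149)
t - C(Q(-16) - 353, -180) = 43293/4550 - (-180)²*(4 - 1*(-180)) = 43293/4550 - 32400*(4 + 180) = 43293/4550 - 32400*184 = 43293/4550 - 1*5961600 = 43293/4550 - 5961600 = -27125236707/4550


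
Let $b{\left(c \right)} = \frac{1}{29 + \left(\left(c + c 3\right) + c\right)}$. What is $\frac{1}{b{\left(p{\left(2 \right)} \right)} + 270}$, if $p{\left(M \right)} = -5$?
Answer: $\frac{4}{1081} \approx 0.0037003$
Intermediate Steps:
$b{\left(c \right)} = \frac{1}{29 + 5 c}$ ($b{\left(c \right)} = \frac{1}{29 + \left(\left(c + 3 c\right) + c\right)} = \frac{1}{29 + \left(4 c + c\right)} = \frac{1}{29 + 5 c}$)
$\frac{1}{b{\left(p{\left(2 \right)} \right)} + 270} = \frac{1}{\frac{1}{29 + 5 \left(-5\right)} + 270} = \frac{1}{\frac{1}{29 - 25} + 270} = \frac{1}{\frac{1}{4} + 270} = \frac{1}{\frac{1081}{4}} = \frac{4}{1081}$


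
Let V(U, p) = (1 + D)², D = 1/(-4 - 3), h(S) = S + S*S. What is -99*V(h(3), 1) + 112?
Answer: 1924/49 ≈ 39.265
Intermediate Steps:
h(S) = S + S²
D = -⅐ (D = 1/(-7) = -⅐ ≈ -0.14286)
V(U, p) = 36/49 (V(U, p) = (1 - ⅐)² = (6/7)² = 36/49)
-99*V(h(3), 1) + 112 = -99*36/49 + 112 = -3564/49 + 112 = 1924/49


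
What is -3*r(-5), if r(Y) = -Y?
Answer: -15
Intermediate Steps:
-3*r(-5) = -(-3)*(-5) = -3*5 = -15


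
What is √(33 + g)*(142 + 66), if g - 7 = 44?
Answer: 416*√21 ≈ 1906.4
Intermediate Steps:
g = 51 (g = 7 + 44 = 51)
√(33 + g)*(142 + 66) = √(33 + 51)*(142 + 66) = √84*208 = (2*√21)*208 = 416*√21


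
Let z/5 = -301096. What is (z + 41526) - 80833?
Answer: -1544787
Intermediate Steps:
z = -1505480 (z = 5*(-301096) = -1505480)
(z + 41526) - 80833 = (-1505480 + 41526) - 80833 = -1463954 - 80833 = -1544787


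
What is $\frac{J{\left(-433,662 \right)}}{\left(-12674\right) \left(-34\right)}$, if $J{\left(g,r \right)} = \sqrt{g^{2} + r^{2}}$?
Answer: $\frac{\sqrt{625733}}{430916} \approx 0.0018357$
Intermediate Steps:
$\frac{J{\left(-433,662 \right)}}{\left(-12674\right) \left(-34\right)} = \frac{\sqrt{\left(-433\right)^{2} + 662^{2}}}{\left(-12674\right) \left(-34\right)} = \frac{\sqrt{187489 + 438244}}{430916} = \sqrt{625733} \cdot \frac{1}{430916} = \frac{\sqrt{625733}}{430916}$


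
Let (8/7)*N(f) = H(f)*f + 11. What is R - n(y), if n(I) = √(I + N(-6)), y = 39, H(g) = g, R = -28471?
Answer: -28471 - √1282/4 ≈ -28480.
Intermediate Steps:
N(f) = 77/8 + 7*f²/8 (N(f) = 7*(f*f + 11)/8 = 7*(f² + 11)/8 = 7*(11 + f²)/8 = 77/8 + 7*f²/8)
n(I) = √(329/8 + I) (n(I) = √(I + (77/8 + (7/8)*(-6)²)) = √(I + (77/8 + (7/8)*36)) = √(I + (77/8 + 63/2)) = √(I + 329/8) = √(329/8 + I))
R - n(y) = -28471 - √(658 + 16*39)/4 = -28471 - √(658 + 624)/4 = -28471 - √1282/4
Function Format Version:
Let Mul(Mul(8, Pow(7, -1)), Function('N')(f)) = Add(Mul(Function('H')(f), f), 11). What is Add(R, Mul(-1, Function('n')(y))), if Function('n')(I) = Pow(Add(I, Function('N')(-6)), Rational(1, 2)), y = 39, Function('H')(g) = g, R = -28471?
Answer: Add(-28471, Mul(Rational(-1, 4), Pow(1282, Rational(1, 2)))) ≈ -28480.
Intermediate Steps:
Function('N')(f) = Add(Rational(77, 8), Mul(Rational(7, 8), Pow(f, 2))) (Function('N')(f) = Mul(Rational(7, 8), Add(Mul(f, f), 11)) = Mul(Rational(7, 8), Add(Pow(f, 2), 11)) = Mul(Rational(7, 8), Add(11, Pow(f, 2))) = Add(Rational(77, 8), Mul(Rational(7, 8), Pow(f, 2))))
Function('n')(I) = Pow(Add(Rational(329, 8), I), Rational(1, 2)) (Function('n')(I) = Pow(Add(I, Add(Rational(77, 8), Mul(Rational(7, 8), Pow(-6, 2)))), Rational(1, 2)) = Pow(Add(I, Add(Rational(77, 8), Mul(Rational(7, 8), 36))), Rational(1, 2)) = Pow(Add(I, Add(Rational(77, 8), Rational(63, 2))), Rational(1, 2)) = Pow(Add(I, Rational(329, 8)), Rational(1, 2)) = Pow(Add(Rational(329, 8), I), Rational(1, 2)))
Add(R, Mul(-1, Function('n')(y))) = Add(-28471, Mul(-1, Mul(Rational(1, 4), Pow(Add(658, Mul(16, 39)), Rational(1, 2))))) = Add(-28471, Mul(-1, Mul(Rational(1, 4), Pow(Add(658, 624), Rational(1, 2))))) = Add(-28471, Mul(-1, Mul(Rational(1, 4), Pow(1282, Rational(1, 2))))) = Add(-28471, Mul(Rational(-1, 4), Pow(1282, Rational(1, 2))))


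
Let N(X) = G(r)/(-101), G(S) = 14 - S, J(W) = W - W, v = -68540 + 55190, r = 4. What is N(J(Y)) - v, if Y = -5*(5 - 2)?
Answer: 1348340/101 ≈ 13350.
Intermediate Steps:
Y = -15 (Y = -5*3 = -15)
v = -13350
J(W) = 0
N(X) = -10/101 (N(X) = (14 - 1*4)/(-101) = (14 - 4)*(-1/101) = 10*(-1/101) = -10/101)
N(J(Y)) - v = -10/101 - 1*(-13350) = -10/101 + 13350 = 1348340/101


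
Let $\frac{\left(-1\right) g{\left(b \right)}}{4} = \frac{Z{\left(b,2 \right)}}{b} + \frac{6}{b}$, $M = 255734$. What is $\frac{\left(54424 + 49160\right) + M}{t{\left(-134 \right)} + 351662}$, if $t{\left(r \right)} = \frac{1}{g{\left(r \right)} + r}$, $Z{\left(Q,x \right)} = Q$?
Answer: $\frac{3317942412}{3247246841} \approx 1.0218$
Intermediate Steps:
$g{\left(b \right)} = -4 - \frac{24}{b}$ ($g{\left(b \right)} = - 4 \left(\frac{b}{b} + \frac{6}{b}\right) = - 4 \left(1 + \frac{6}{b}\right) = -4 - \frac{24}{b}$)
$t{\left(r \right)} = \frac{1}{-4 + r - \frac{24}{r}}$ ($t{\left(r \right)} = \frac{1}{\left(-4 - \frac{24}{r}\right) + r} = \frac{1}{-4 + r - \frac{24}{r}}$)
$\frac{\left(54424 + 49160\right) + M}{t{\left(-134 \right)} + 351662} = \frac{\left(54424 + 49160\right) + 255734}{- \frac{134}{-24 + \left(-134\right)^{2} - -536} + 351662} = \frac{103584 + 255734}{- \frac{134}{-24 + 17956 + 536} + 351662} = \frac{359318}{- \frac{134}{18468} + 351662} = \frac{359318}{\left(-134\right) \frac{1}{18468} + 351662} = \frac{359318}{- \frac{67}{9234} + 351662} = \frac{359318}{\frac{3247246841}{9234}} = 359318 \cdot \frac{9234}{3247246841} = \frac{3317942412}{3247246841}$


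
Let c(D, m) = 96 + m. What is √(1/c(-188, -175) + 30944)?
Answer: 5*√7724857/79 ≈ 175.91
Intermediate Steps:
√(1/c(-188, -175) + 30944) = √(1/(96 - 175) + 30944) = √(1/(-79) + 30944) = √(-1/79 + 30944) = √(2444575/79) = 5*√7724857/79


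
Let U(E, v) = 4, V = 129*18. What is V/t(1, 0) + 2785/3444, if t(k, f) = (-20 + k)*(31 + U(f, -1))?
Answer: -125407/46740 ≈ -2.6831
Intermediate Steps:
V = 2322
t(k, f) = -700 + 35*k (t(k, f) = (-20 + k)*(31 + 4) = (-20 + k)*35 = -700 + 35*k)
V/t(1, 0) + 2785/3444 = 2322/(-700 + 35*1) + 2785/3444 = 2322/(-700 + 35) + 2785*(1/3444) = 2322/(-665) + 2785/3444 = 2322*(-1/665) + 2785/3444 = -2322/665 + 2785/3444 = -125407/46740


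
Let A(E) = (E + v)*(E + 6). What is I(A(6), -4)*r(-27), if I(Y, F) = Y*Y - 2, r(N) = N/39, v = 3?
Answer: -104958/13 ≈ -8073.7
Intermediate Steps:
r(N) = N/39 (r(N) = N*(1/39) = N/39)
A(E) = (3 + E)*(6 + E) (A(E) = (E + 3)*(E + 6) = (3 + E)*(6 + E))
I(Y, F) = -2 + Y**2 (I(Y, F) = Y**2 - 2 = -2 + Y**2)
I(A(6), -4)*r(-27) = (-2 + (18 + 6**2 + 9*6)**2)*((1/39)*(-27)) = (-2 + (18 + 36 + 54)**2)*(-9/13) = (-2 + 108**2)*(-9/13) = (-2 + 11664)*(-9/13) = 11662*(-9/13) = -104958/13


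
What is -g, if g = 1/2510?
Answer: -1/2510 ≈ -0.00039841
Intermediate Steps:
g = 1/2510 ≈ 0.00039841
-g = -1*1/2510 = -1/2510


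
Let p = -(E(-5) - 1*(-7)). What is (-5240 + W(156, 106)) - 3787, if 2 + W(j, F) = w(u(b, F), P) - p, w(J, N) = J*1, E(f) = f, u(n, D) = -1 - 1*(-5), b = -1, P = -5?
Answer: -9023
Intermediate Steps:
u(n, D) = 4 (u(n, D) = -1 + 5 = 4)
w(J, N) = J
p = -2 (p = -(-5 - 1*(-7)) = -(-5 + 7) = -1*2 = -2)
W(j, F) = 4 (W(j, F) = -2 + (4 - 1*(-2)) = -2 + (4 + 2) = -2 + 6 = 4)
(-5240 + W(156, 106)) - 3787 = (-5240 + 4) - 3787 = -5236 - 3787 = -9023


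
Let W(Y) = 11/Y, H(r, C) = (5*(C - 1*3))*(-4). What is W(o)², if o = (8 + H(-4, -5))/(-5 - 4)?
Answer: 1089/3136 ≈ 0.34726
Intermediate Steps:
H(r, C) = 60 - 20*C (H(r, C) = (5*(C - 3))*(-4) = (5*(-3 + C))*(-4) = (-15 + 5*C)*(-4) = 60 - 20*C)
o = -56/3 (o = (8 + (60 - 20*(-5)))/(-5 - 4) = (8 + (60 + 100))/(-9) = (8 + 160)*(-⅑) = 168*(-⅑) = -56/3 ≈ -18.667)
W(o)² = (11/(-56/3))² = (11*(-3/56))² = (-33/56)² = 1089/3136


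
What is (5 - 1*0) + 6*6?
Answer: 41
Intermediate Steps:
(5 - 1*0) + 6*6 = (5 + 0) + 36 = 5 + 36 = 41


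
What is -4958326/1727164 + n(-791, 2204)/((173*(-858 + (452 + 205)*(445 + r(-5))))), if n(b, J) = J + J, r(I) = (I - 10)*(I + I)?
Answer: -167289767966887/58274393322102 ≈ -2.8707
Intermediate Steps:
r(I) = 2*I*(-10 + I) (r(I) = (-10 + I)*(2*I) = 2*I*(-10 + I))
n(b, J) = 2*J
-4958326/1727164 + n(-791, 2204)/((173*(-858 + (452 + 205)*(445 + r(-5))))) = -4958326/1727164 + (2*2204)/((173*(-858 + (452 + 205)*(445 + 2*(-5)*(-10 - 5))))) = -4958326*1/1727164 + 4408/((173*(-858 + 657*(445 + 2*(-5)*(-15))))) = -2479163/863582 + 4408/((173*(-858 + 657*(445 + 150)))) = -2479163/863582 + 4408/((173*(-858 + 657*595))) = -2479163/863582 + 4408/((173*(-858 + 390915))) = -2479163/863582 + 4408/((173*390057)) = -2479163/863582 + 4408/67479861 = -167289767966887/58274393322102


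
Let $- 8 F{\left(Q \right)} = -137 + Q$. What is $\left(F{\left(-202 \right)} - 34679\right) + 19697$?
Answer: $- \frac{119517}{8} \approx -14940.0$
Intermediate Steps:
$F{\left(Q \right)} = \frac{137}{8} - \frac{Q}{8}$ ($F{\left(Q \right)} = - \frac{-137 + Q}{8} = \frac{137}{8} - \frac{Q}{8}$)
$\left(F{\left(-202 \right)} - 34679\right) + 19697 = \left(\left(\frac{137}{8} - - \frac{101}{4}\right) - 34679\right) + 19697 = \left(\left(\frac{137}{8} + \frac{101}{4}\right) - 34679\right) + 19697 = \left(\frac{339}{8} - 34679\right) + 19697 = - \frac{277093}{8} + 19697 = - \frac{119517}{8}$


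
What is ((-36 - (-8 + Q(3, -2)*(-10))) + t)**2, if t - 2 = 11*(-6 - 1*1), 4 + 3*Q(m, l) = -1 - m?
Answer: 151321/9 ≈ 16813.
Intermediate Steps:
Q(m, l) = -5/3 - m/3 (Q(m, l) = -4/3 + (-1 - m)/3 = -4/3 + (-1/3 - m/3) = -5/3 - m/3)
t = -75 (t = 2 + 11*(-6 - 1*1) = 2 + 11*(-6 - 1) = 2 + 11*(-7) = 2 - 77 = -75)
((-36 - (-8 + Q(3, -2)*(-10))) + t)**2 = ((-36 - (-8 + (-5/3 - 1/3*3)*(-10))) - 75)**2 = ((-36 - (-8 + (-5/3 - 1)*(-10))) - 75)**2 = ((-36 - (-8 - 8/3*(-10))) - 75)**2 = ((-36 - (-8 + 80/3)) - 75)**2 = ((-36 - 1*56/3) - 75)**2 = ((-36 - 56/3) - 75)**2 = (-164/3 - 75)**2 = (-389/3)**2 = 151321/9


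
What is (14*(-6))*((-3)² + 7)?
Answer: -1344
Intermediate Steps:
(14*(-6))*((-3)² + 7) = -84*(9 + 7) = -84*16 = -1344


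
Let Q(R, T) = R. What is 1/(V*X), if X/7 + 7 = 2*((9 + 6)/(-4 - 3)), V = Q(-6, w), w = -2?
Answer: 1/474 ≈ 0.0021097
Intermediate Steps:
V = -6
X = -79 (X = -49 + 7*(2*((9 + 6)/(-4 - 3))) = -49 + 7*(2*(15/(-7))) = -49 + 7*(2*(15*(-⅐))) = -49 + 7*(2*(-15/7)) = -49 + 7*(-30/7) = -49 - 30 = -79)
1/(V*X) = 1/(-6*(-79)) = 1/474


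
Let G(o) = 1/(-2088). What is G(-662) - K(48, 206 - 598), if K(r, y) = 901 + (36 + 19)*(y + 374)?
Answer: 185831/2088 ≈ 89.000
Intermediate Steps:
G(o) = -1/2088
K(r, y) = 21471 + 55*y (K(r, y) = 901 + 55*(374 + y) = 901 + (20570 + 55*y) = 21471 + 55*y)
G(-662) - K(48, 206 - 598) = -1/2088 - (21471 + 55*(206 - 598)) = -1/2088 - (21471 + 55*(-392)) = -1/2088 - (21471 - 21560) = -1/2088 - 1*(-89) = -1/2088 + 89 = 185831/2088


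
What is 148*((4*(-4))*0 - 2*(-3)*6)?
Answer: 5328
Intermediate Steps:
148*((4*(-4))*0 - 2*(-3)*6) = 148*(-16*0 + 6*6) = 148*(0 + 36) = 148*36 = 5328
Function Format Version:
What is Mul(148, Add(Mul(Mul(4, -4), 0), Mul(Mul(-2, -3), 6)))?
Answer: 5328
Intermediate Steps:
Mul(148, Add(Mul(Mul(4, -4), 0), Mul(Mul(-2, -3), 6))) = Mul(148, Add(Mul(-16, 0), Mul(6, 6))) = Mul(148, Add(0, 36)) = Mul(148, 36) = 5328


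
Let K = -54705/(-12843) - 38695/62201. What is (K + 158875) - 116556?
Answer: 11269776895379/266282481 ≈ 42323.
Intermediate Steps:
K = 968581940/266282481 (K = -54705*(-1/12843) - 38695*1/62201 = 18235/4281 - 38695/62201 = 968581940/266282481 ≈ 3.6374)
(K + 158875) - 116556 = (968581940/266282481 + 158875) - 116556 = 42306597750815/266282481 - 116556 = 11269776895379/266282481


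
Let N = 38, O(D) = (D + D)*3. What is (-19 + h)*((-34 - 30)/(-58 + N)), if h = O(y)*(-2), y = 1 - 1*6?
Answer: 656/5 ≈ 131.20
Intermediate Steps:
y = -5 (y = 1 - 6 = -5)
O(D) = 6*D (O(D) = (2*D)*3 = 6*D)
h = 60 (h = (6*(-5))*(-2) = -30*(-2) = 60)
(-19 + h)*((-34 - 30)/(-58 + N)) = (-19 + 60)*((-34 - 30)/(-58 + 38)) = 41*(-64/(-20)) = 41*(-64*(-1/20)) = 41*(16/5) = 656/5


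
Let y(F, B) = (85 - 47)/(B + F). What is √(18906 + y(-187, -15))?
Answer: √192858187/101 ≈ 137.50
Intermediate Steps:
y(F, B) = 38/(B + F)
√(18906 + y(-187, -15)) = √(18906 + 38/(-15 - 187)) = √(18906 + 38/(-202)) = √(18906 + 38*(-1/202)) = √(18906 - 19/101) = √(1909487/101) = √192858187/101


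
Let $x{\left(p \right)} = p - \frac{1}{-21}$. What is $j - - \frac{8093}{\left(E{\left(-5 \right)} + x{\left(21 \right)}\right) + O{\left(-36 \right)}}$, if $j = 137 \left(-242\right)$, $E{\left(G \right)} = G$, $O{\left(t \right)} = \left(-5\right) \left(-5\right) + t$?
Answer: $- \frac{3344371}{106} \approx -31551.0$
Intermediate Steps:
$O{\left(t \right)} = 25 + t$
$x{\left(p \right)} = \frac{1}{21} + p$ ($x{\left(p \right)} = p - - \frac{1}{21} = p + \frac{1}{21} = \frac{1}{21} + p$)
$j = -33154$
$j - - \frac{8093}{\left(E{\left(-5 \right)} + x{\left(21 \right)}\right) + O{\left(-36 \right)}} = -33154 - - \frac{8093}{\left(-5 + \left(\frac{1}{21} + 21\right)\right) + \left(25 - 36\right)} = -33154 - - \frac{8093}{\left(-5 + \frac{442}{21}\right) - 11} = -33154 - - \frac{8093}{\frac{337}{21} - 11} = -33154 - - \frac{8093}{\frac{106}{21}} = -33154 - \left(-8093\right) \frac{21}{106} = -33154 - - \frac{169953}{106} = -33154 + \frac{169953}{106} = - \frac{3344371}{106}$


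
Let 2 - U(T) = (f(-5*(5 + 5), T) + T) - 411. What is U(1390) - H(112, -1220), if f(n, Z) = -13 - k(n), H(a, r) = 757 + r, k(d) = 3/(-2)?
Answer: -1005/2 ≈ -502.50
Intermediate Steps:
k(d) = -3/2 (k(d) = 3*(-1/2) = -3/2)
f(n, Z) = -23/2 (f(n, Z) = -13 - 1*(-3/2) = -13 + 3/2 = -23/2)
U(T) = 849/2 - T (U(T) = 2 - ((-23/2 + T) - 411) = 2 - (-845/2 + T) = 2 + (845/2 - T) = 849/2 - T)
U(1390) - H(112, -1220) = (849/2 - 1*1390) - (757 - 1220) = (849/2 - 1390) - 1*(-463) = -1931/2 + 463 = -1005/2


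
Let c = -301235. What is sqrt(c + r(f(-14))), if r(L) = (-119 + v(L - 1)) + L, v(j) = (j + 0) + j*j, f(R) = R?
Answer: 117*I*sqrt(22) ≈ 548.78*I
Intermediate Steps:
v(j) = j + j**2
r(L) = -119 + L + L*(-1 + L) (r(L) = (-119 + (L - 1)*(1 + (L - 1))) + L = (-119 + (-1 + L)*(1 + (-1 + L))) + L = (-119 + (-1 + L)*L) + L = (-119 + L*(-1 + L)) + L = -119 + L + L*(-1 + L))
sqrt(c + r(f(-14))) = sqrt(-301235 + (-119 + (-14)**2)) = sqrt(-301235 + (-119 + 196)) = sqrt(-301235 + 77) = sqrt(-301158) = 117*I*sqrt(22)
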